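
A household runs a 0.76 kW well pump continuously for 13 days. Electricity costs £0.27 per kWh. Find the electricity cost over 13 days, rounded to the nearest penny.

Runtime = 24 h × 13 = 312 h
Energy = 0.76 kW × 312 h = 237.12 kWh
Cost = 237.12 kWh × £0.27/kWh = £64.02

£64.02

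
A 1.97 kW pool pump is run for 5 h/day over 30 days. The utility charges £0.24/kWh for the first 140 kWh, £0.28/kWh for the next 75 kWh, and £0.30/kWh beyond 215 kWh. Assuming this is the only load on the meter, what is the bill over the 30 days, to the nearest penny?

Runtime = 5 h/day × 30 days = 150 h
Energy = 1.97 kW × 150 h = 295.5 kWh
Tier 1 (0–140 kWh): 140 × £0.24 = £33.6
Tier 2 (140–215 kWh): 75 × £0.28 = £21
Above 215 kWh: 80.5 × £0.30 = £24.15
Bill = £78.75

£78.75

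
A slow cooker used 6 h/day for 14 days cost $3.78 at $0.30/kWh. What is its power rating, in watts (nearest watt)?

Energy = $3.78 ÷ $0.30/kWh = 12.6 kWh
Runtime = 6 h/day × 14 days = 84 h
Power = 12.6 kWh ÷ 84 h = 0.15 kW = 150 W

150 W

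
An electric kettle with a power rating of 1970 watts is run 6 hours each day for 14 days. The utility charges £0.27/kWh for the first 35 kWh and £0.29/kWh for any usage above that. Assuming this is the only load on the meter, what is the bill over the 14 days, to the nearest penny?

£47.29

Runtime = 6 h/day × 14 days = 84 h
Energy = 1.97 kW × 84 h = 165.48 kWh
Tier 1 (0–35 kWh): 35 × £0.27 = £9.45
Above 35 kWh: 130.48 × £0.29 = £37.8392
Bill = £47.29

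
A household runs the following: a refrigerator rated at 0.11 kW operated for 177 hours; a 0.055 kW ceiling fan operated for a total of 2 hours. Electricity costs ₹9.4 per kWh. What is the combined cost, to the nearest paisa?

₹184.05

refrigerator: 0.11 kW × 177 h = 19.47 kWh
ceiling fan: 0.055 kW × 2 h = 0.11 kWh
Total energy = 19.58 kWh
Cost = 19.58 × ₹9.4 = ₹184.05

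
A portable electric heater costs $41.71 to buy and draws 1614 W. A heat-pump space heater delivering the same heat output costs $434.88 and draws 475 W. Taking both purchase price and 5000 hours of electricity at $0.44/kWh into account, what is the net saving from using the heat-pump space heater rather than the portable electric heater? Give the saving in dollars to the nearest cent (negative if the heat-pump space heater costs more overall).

$2112.63

portable electric heater: $41.71 + (1614/1000) kW × 5000 h × $0.44 = $41.71 + $3550.8 = $3592.51
heat-pump space heater: $434.88 + (475/1000) kW × 5000 h × $0.44 = $434.88 + $1045 = $1479.88
Saving = $3592.51 − $1479.88 = $2112.63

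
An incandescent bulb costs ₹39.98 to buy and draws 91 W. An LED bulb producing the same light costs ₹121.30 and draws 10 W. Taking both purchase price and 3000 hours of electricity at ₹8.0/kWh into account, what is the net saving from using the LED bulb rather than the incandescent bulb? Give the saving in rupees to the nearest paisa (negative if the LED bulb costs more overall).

₹1862.68

incandescent bulb: ₹39.98 + (91/1000) kW × 3000 h × ₹8.0 = ₹39.98 + ₹2184 = ₹2223.98
LED bulb: ₹121.30 + (10/1000) kW × 3000 h × ₹8.0 = ₹121.30 + ₹240 = ₹361.3
Saving = ₹2223.98 − ₹361.3 = ₹1862.68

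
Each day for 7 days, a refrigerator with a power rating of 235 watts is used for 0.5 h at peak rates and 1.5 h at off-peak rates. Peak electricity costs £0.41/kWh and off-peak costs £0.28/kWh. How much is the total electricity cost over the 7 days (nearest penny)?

Peak energy = 0.235 kW × 0.5 h × 7 = 0.8225 kWh
Off-peak energy = 0.235 kW × 1.5 h × 7 = 2.4675 kWh
Cost = 0.8225 × £0.41 + 2.4675 × £0.28 = £0.337225 + £0.6909 = £1.03

£1.03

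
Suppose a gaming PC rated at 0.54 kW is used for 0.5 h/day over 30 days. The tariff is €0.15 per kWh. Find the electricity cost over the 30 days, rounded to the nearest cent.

€1.22

Runtime = 0.5 h/day × 30 days = 15 h
Energy = 0.54 kW × 15 h = 8.1 kWh
Cost = 8.1 kWh × €0.15/kWh = €1.22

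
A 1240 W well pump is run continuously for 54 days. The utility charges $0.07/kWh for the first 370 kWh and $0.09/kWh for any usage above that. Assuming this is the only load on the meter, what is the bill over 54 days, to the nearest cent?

Runtime = 24 h × 54 = 1296 h
Energy = 1.24 kW × 1296 h = 1607.04 kWh
Tier 1 (0–370 kWh): 370 × $0.07 = $25.9
Above 370 kWh: 1237.04 × $0.09 = $111.3336
Bill = $137.23

$137.23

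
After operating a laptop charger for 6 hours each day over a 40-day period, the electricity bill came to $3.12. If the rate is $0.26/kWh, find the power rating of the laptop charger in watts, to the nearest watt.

Energy = $3.12 ÷ $0.26/kWh = 12 kWh
Runtime = 6 h/day × 40 days = 240 h
Power = 12 kWh ÷ 240 h = 0.05 kW = 50 W

50 W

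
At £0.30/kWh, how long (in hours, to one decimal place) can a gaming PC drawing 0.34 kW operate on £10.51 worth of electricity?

103.0 h

Energy available = £10.51 ÷ £0.30/kWh = 35.0333 kWh
Hours = 35.0333 kWh ÷ 0.34 kW = 103.0 h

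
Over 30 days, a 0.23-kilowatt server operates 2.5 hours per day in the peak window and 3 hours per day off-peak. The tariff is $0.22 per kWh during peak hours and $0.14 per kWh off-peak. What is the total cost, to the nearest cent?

Peak energy = 0.23 kW × 2.5 h × 30 = 17.25 kWh
Off-peak energy = 0.23 kW × 3 h × 30 = 20.7 kWh
Cost = 17.25 × $0.22 + 20.7 × $0.14 = $3.795 + $2.898 = $6.69

$6.69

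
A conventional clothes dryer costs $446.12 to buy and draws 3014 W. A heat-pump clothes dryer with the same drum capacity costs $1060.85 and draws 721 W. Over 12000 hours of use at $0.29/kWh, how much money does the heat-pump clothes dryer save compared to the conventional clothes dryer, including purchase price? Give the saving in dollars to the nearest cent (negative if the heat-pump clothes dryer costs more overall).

conventional clothes dryer: $446.12 + (3014/1000) kW × 12000 h × $0.29 = $446.12 + $10488.72 = $10934.84
heat-pump clothes dryer: $1060.85 + (721/1000) kW × 12000 h × $0.29 = $1060.85 + $2509.08 = $3569.93
Saving = $10934.84 − $3569.93 = $7364.91

$7364.91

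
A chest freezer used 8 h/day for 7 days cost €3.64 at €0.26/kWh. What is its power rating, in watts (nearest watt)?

250 W

Energy = €3.64 ÷ €0.26/kWh = 14 kWh
Runtime = 8 h/day × 7 days = 56 h
Power = 14 kWh ÷ 56 h = 0.25 kW = 250 W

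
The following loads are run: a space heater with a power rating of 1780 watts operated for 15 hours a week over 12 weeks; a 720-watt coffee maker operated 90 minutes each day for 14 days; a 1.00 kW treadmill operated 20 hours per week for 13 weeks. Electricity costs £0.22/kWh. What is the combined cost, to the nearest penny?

space heater: Runtime = 15 h/week × 12 weeks = 180 h
space heater: 1.78 kW × 180 h = 320.4 kWh
coffee maker: Runtime = 90 min × 14 = 1260 min = 21 h
coffee maker: 0.72 kW × 21 h = 15.12 kWh
treadmill: Runtime = 20 h/week × 13 weeks = 260 h
treadmill: 1 kW × 260 h = 260 kWh
Total energy = 595.52 kWh
Cost = 595.52 × £0.22 = £131.01

£131.01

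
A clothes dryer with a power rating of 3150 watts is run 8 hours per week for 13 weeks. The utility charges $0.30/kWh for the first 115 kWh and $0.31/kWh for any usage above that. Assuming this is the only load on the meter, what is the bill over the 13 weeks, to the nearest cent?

Runtime = 8 h/week × 13 weeks = 104 h
Energy = 3.15 kW × 104 h = 327.6 kWh
Tier 1 (0–115 kWh): 115 × $0.30 = $34.5
Above 115 kWh: 212.6 × $0.31 = $65.906
Bill = $100.41

$100.41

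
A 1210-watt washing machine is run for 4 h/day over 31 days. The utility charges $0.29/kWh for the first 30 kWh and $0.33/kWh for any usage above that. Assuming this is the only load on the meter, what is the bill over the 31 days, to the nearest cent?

$48.31

Runtime = 4 h/day × 31 days = 124 h
Energy = 1.21 kW × 124 h = 150.04 kWh
Tier 1 (0–30 kWh): 30 × $0.29 = $8.7
Above 30 kWh: 120.04 × $0.33 = $39.6132
Bill = $48.31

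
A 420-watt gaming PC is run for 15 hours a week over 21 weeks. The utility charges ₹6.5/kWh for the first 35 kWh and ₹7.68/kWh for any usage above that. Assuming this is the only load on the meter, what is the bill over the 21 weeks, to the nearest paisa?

Runtime = 15 h/week × 21 weeks = 315 h
Energy = 0.42 kW × 315 h = 132.3 kWh
Tier 1 (0–35 kWh): 35 × ₹6.5 = ₹227.5
Above 35 kWh: 97.3 × ₹7.68 = ₹747.264
Bill = ₹974.76

₹974.76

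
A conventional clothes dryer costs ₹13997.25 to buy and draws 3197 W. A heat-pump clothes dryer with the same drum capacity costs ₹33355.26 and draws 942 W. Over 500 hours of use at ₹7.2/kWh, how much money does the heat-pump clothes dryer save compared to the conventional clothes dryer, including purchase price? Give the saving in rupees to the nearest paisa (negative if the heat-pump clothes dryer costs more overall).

-₹11240.01

conventional clothes dryer: ₹13997.25 + (3197/1000) kW × 500 h × ₹7.2 = ₹13997.25 + ₹11509.2 = ₹25506.45
heat-pump clothes dryer: ₹33355.26 + (942/1000) kW × 500 h × ₹7.2 = ₹33355.26 + ₹3391.2 = ₹36746.46
Saving = ₹25506.45 − ₹36746.46 = −₹11240.01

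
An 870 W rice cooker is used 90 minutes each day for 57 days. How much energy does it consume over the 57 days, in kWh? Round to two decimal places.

74.39 kWh

Runtime = 90 min × 57 = 5130 min = 85.5 h
Energy = 0.87 kW × 85.5 h = 74.385 kWh ≈ 74.39 kWh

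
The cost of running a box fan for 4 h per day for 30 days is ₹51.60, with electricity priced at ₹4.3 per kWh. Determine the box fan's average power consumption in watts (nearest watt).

100 W

Energy = ₹51.60 ÷ ₹4.3/kWh = 12 kWh
Runtime = 4 h/day × 30 days = 120 h
Power = 12 kWh ÷ 120 h = 0.1 kW = 100 W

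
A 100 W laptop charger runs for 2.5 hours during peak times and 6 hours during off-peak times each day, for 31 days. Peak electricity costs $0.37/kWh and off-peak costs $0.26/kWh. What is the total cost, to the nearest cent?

Peak energy = 0.1 kW × 2.5 h × 31 = 7.75 kWh
Off-peak energy = 0.1 kW × 6 h × 31 = 18.6 kWh
Cost = 7.75 × $0.37 + 18.6 × $0.26 = $2.8675 + $4.836 = $7.70

$7.70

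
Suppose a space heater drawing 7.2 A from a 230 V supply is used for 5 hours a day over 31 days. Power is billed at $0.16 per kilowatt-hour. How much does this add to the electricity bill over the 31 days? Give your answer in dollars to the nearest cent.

$41.07

Power = 7.2 A × 230 V = 1656 W = 1.656 kW
Runtime = 5 h/day × 31 days = 155 h
Energy = 1.656 kW × 155 h = 256.68 kWh
Cost = 256.68 kWh × $0.16/kWh = $41.07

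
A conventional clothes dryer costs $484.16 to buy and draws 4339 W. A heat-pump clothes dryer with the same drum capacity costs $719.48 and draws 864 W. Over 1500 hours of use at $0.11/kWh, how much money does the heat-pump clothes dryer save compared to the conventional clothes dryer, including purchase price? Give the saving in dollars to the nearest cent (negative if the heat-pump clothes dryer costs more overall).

conventional clothes dryer: $484.16 + (4339/1000) kW × 1500 h × $0.11 = $484.16 + $715.935 = $1200.095
heat-pump clothes dryer: $719.48 + (864/1000) kW × 1500 h × $0.11 = $719.48 + $142.56 = $862.04
Saving = $1200.095 − $862.04 = $338.055 → $338.06

$338.06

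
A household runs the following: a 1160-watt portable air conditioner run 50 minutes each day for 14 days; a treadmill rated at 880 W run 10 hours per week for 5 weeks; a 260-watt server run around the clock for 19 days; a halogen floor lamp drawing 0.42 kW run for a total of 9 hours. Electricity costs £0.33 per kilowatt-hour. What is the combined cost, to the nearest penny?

portable air conditioner: Runtime = 50 min × 14 = 700 min = 11.666666… h
portable air conditioner: 1.16 kW × 11.666666… h = 13.533333… kWh
treadmill: Runtime = 10 h/week × 5 weeks = 50 h
treadmill: 0.88 kW × 50 h = 44 kWh
server: Runtime = 24 h × 19 = 456 h
server: 0.26 kW × 456 h = 118.56 kWh
halogen floor lamp: 0.42 kW × 9 h = 3.78 kWh
Total energy = 179.873333… kWh
Cost = 179.873333… × £0.33 = £59.36

£59.36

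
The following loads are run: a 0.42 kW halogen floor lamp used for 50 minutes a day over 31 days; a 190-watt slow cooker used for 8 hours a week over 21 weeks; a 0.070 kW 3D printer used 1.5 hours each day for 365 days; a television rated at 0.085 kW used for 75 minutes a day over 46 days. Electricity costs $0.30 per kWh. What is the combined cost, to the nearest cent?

$25.79

halogen floor lamp: Runtime = 50 min × 31 = 1550 min = 25.833333… h
halogen floor lamp: 0.42 kW × 25.833333… h = 10.85 kWh
slow cooker: Runtime = 8 h/week × 21 weeks = 168 h
slow cooker: 0.19 kW × 168 h = 31.92 kWh
3D printer: Runtime = 1.5 h/day × 365 days = 547.5 h
3D printer: 0.07 kW × 547.5 h = 38.325 kWh
television: Runtime = 75 min × 46 = 3450 min = 57.5 h
television: 0.085 kW × 57.5 h = 4.8875 kWh
Total energy = 85.9825 kWh
Cost = 85.9825 × $0.30 = $25.79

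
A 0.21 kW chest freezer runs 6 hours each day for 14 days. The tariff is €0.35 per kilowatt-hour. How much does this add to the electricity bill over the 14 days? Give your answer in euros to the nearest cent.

Runtime = 6 h/day × 14 days = 84 h
Energy = 0.21 kW × 84 h = 17.64 kWh
Cost = 17.64 kWh × €0.35/kWh = €6.17

€6.17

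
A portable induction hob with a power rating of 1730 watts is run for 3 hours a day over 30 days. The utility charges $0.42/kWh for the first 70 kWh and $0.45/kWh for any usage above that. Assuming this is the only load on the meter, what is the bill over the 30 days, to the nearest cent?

Runtime = 3 h/day × 30 days = 90 h
Energy = 1.73 kW × 90 h = 155.7 kWh
Tier 1 (0–70 kWh): 70 × $0.42 = $29.4
Above 70 kWh: 85.7 × $0.45 = $38.565
Bill = $67.97

$67.97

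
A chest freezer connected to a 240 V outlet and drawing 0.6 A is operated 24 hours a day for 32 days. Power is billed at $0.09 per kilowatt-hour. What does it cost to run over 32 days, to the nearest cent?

$9.95

Power = 0.6 A × 240 V = 144 W = 0.144 kW
Runtime = 24 h × 32 = 768 h
Energy = 0.144 kW × 768 h = 110.592 kWh
Cost = 110.592 kWh × $0.09/kWh = $9.95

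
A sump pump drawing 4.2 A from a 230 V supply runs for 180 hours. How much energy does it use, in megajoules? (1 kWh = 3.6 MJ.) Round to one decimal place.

Power = 4.2 A × 230 V = 966 W = 0.966 kW
Energy = 0.966 kW × 180 h = 173.88 kWh
= 173.88 × 3.6 MJ = 626.0 MJ

626.0 MJ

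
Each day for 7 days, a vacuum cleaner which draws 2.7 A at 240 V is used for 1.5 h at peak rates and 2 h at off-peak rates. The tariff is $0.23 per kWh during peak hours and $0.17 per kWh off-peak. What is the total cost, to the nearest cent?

Power = 2.7 A × 240 V = 648 W = 0.648 kW
Peak energy = 0.648 kW × 1.5 h × 7 = 6.804 kWh
Off-peak energy = 0.648 kW × 2 h × 7 = 9.072 kWh
Cost = 6.804 × $0.23 + 9.072 × $0.17 = $1.56492 + $1.54224 = $3.11

$3.11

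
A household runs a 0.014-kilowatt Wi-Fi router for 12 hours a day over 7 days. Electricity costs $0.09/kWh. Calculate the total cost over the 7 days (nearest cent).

$0.11

Runtime = 12 h/day × 7 days = 84 h
Energy = 0.014 kW × 84 h = 1.176 kWh
Cost = 1.176 kWh × $0.09/kWh = $0.11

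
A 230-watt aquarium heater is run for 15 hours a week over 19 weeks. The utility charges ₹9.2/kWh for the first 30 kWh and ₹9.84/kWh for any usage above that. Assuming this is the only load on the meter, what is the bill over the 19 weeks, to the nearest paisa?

₹625.81

Runtime = 15 h/week × 19 weeks = 285 h
Energy = 0.23 kW × 285 h = 65.55 kWh
Tier 1 (0–30 kWh): 30 × ₹9.2 = ₹276
Above 30 kWh: 35.55 × ₹9.84 = ₹349.812
Bill = ₹625.81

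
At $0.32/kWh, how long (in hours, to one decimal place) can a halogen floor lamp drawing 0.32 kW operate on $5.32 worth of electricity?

Energy available = $5.32 ÷ $0.32/kWh = 16.625 kWh
Hours = 16.625 kWh ÷ 0.32 kW = 52.0 h

52.0 h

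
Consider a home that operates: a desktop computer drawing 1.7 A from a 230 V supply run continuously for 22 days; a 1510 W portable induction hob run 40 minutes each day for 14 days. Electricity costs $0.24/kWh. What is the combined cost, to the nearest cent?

desktop computer: Power = 1.7 A × 230 V = 391 W = 0.391 kW
desktop computer: Runtime = 24 h × 22 = 528 h
desktop computer: 0.391 kW × 528 h = 206.448 kWh
portable induction hob: Runtime = 40 min × 14 = 560 min = 9.333333… h
portable induction hob: 1.51 kW × 9.333333… h = 14.093333… kWh
Total energy = 220.541333… kWh
Cost = 220.541333… × $0.24 = $52.93

$52.93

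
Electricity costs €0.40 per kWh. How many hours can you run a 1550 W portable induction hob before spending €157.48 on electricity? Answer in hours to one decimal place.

Energy available = €157.48 ÷ €0.40/kWh = 393.7 kWh
Hours = 393.7 kWh ÷ 1.55 kW = 254.0 h

254.0 h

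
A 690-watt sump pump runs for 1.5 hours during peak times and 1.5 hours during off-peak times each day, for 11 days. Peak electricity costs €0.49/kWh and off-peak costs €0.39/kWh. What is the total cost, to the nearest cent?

Peak energy = 0.69 kW × 1.5 h × 11 = 11.385 kWh
Off-peak energy = 0.69 kW × 1.5 h × 11 = 11.385 kWh
Cost = 11.385 × €0.49 + 11.385 × €0.39 = €5.57865 + €4.44015 = €10.02

€10.02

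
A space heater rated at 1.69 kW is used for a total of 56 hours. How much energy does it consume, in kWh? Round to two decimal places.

Energy = 1.69 kW × 56 h = 94.64 kWh

94.64 kWh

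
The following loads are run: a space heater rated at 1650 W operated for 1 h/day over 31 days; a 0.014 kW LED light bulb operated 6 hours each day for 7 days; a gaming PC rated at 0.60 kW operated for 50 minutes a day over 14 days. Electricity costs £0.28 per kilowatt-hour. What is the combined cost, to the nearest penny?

£16.45

space heater: Runtime = 1 h/day × 31 days = 31 h
space heater: 1.65 kW × 31 h = 51.15 kWh
LED light bulb: Runtime = 6 h/day × 7 days = 42 h
LED light bulb: 0.014 kW × 42 h = 0.588 kWh
gaming PC: Runtime = 50 min × 14 = 700 min = 11.666666… h
gaming PC: 0.6 kW × 11.666666… h = 7 kWh
Total energy = 58.738 kWh
Cost = 58.738 × £0.28 = £16.45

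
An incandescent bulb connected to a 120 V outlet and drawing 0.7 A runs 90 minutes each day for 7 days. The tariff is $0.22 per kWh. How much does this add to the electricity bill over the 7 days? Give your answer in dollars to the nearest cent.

$0.19

Power = 0.7 A × 120 V = 84 W = 0.084 kW
Runtime = 90 min × 7 = 630 min = 10.5 h
Energy = 0.084 kW × 10.5 h = 0.882 kWh
Cost = 0.882 kWh × $0.22/kWh = $0.19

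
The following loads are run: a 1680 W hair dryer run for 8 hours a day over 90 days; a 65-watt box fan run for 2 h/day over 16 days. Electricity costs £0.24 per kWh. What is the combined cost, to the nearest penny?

hair dryer: Runtime = 8 h/day × 90 days = 720 h
hair dryer: 1.68 kW × 720 h = 1209.6 kWh
box fan: Runtime = 2 h/day × 16 days = 32 h
box fan: 0.065 kW × 32 h = 2.08 kWh
Total energy = 1211.68 kWh
Cost = 1211.68 × £0.24 = £290.80

£290.80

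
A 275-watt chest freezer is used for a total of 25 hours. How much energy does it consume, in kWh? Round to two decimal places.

Energy = 0.275 kW × 25 h = 6.875 kWh ≈ 6.88 kWh

6.88 kWh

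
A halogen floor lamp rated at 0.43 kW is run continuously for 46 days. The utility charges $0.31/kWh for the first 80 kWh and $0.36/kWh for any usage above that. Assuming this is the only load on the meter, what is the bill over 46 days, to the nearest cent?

Runtime = 24 h × 46 = 1104 h
Energy = 0.43 kW × 1104 h = 474.72 kWh
Tier 1 (0–80 kWh): 80 × $0.31 = $24.8
Above 80 kWh: 394.72 × $0.36 = $142.0992
Bill = $166.90

$166.90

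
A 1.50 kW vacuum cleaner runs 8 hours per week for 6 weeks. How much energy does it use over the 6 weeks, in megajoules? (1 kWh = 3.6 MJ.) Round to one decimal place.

259.2 MJ

Runtime = 8 h/week × 6 weeks = 48 h
Energy = 1.5 kW × 48 h = 72 kWh
= 72 × 3.6 MJ = 259.2 MJ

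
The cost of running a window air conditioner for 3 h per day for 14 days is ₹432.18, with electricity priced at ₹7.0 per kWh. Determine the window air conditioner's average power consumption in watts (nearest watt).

1470 W

Energy = ₹432.18 ÷ ₹7.0/kWh = 61.74 kWh
Runtime = 3 h/day × 14 days = 42 h
Power = 61.74 kWh ÷ 42 h = 1.47 kW = 1470 W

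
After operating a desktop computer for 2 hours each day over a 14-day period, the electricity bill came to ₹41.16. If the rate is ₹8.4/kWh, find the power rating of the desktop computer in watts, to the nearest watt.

175 W

Energy = ₹41.16 ÷ ₹8.4/kWh = 4.9 kWh
Runtime = 2 h/day × 14 days = 28 h
Power = 4.9 kWh ÷ 28 h = 0.175 kW = 175 W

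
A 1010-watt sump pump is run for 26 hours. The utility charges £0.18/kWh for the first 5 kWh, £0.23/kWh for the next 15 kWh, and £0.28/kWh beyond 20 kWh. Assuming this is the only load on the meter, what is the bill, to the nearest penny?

Energy = 1.01 kW × 26 h = 26.26 kWh
Tier 1 (0–5 kWh): 5 × £0.18 = £0.9
Tier 2 (5–20 kWh): 15 × £0.23 = £3.45
Above 20 kWh: 6.26 × £0.28 = £1.7528
Bill = £6.10

£6.10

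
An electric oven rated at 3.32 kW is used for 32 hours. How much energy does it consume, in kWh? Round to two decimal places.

Energy = 3.32 kW × 32 h = 106.24 kWh

106.24 kWh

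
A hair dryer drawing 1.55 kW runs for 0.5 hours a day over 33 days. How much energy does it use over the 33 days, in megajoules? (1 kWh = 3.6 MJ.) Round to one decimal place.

92.1 MJ

Runtime = 0.5 h/day × 33 days = 16.5 h
Energy = 1.55 kW × 16.5 h = 25.575 kWh
= 25.575 × 3.6 MJ = 92.1 MJ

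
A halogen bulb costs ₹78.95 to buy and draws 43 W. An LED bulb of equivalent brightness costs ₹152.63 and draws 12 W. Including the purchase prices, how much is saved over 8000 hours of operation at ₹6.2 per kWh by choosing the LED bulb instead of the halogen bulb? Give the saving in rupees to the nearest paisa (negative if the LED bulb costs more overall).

₹1463.92

halogen bulb: ₹78.95 + (43/1000) kW × 8000 h × ₹6.2 = ₹78.95 + ₹2132.8 = ₹2211.75
LED bulb: ₹152.63 + (12/1000) kW × 8000 h × ₹6.2 = ₹152.63 + ₹595.2 = ₹747.83
Saving = ₹2211.75 − ₹747.83 = ₹1463.92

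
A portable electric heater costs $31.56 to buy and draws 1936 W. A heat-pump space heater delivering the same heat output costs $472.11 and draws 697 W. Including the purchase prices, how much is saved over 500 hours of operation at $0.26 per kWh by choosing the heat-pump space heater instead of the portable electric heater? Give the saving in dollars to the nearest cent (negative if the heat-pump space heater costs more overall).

-$279.48

portable electric heater: $31.56 + (1936/1000) kW × 500 h × $0.26 = $31.56 + $251.68 = $283.24
heat-pump space heater: $472.11 + (697/1000) kW × 500 h × $0.26 = $472.11 + $90.61 = $562.72
Saving = $283.24 − $562.72 = −$279.48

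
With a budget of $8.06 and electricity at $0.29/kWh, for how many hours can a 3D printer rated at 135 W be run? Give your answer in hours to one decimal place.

Energy available = $8.06 ÷ $0.29/kWh = 27.7931 kWh
Hours = 27.7931 kWh ÷ 0.135 kW = 205.9 h

205.9 h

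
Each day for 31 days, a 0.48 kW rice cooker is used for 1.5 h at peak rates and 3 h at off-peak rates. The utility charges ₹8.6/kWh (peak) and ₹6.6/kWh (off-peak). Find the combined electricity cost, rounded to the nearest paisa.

Peak energy = 0.48 kW × 1.5 h × 31 = 22.32 kWh
Off-peak energy = 0.48 kW × 3 h × 31 = 44.64 kWh
Cost = 22.32 × ₹8.6 + 44.64 × ₹6.6 = ₹191.952 + ₹294.624 = ₹486.58

₹486.58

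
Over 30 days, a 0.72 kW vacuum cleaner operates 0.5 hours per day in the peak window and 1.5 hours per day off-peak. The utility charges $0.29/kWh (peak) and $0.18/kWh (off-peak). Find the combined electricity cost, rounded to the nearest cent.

Peak energy = 0.72 kW × 0.5 h × 30 = 10.8 kWh
Off-peak energy = 0.72 kW × 1.5 h × 30 = 32.4 kWh
Cost = 10.8 × $0.29 + 32.4 × $0.18 = $3.132 + $5.832 = $8.96

$8.96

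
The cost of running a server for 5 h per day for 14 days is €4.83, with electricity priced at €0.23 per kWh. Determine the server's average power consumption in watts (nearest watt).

Energy = €4.83 ÷ €0.23/kWh = 21 kWh
Runtime = 5 h/day × 14 days = 70 h
Power = 21 kWh ÷ 70 h = 0.3 kW = 300 W

300 W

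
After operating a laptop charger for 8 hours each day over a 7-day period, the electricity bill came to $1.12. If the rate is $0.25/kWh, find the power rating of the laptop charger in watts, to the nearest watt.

Energy = $1.12 ÷ $0.25/kWh = 4.48 kWh
Runtime = 8 h/day × 7 days = 56 h
Power = 4.48 kWh ÷ 56 h = 0.08 kW = 80 W

80 W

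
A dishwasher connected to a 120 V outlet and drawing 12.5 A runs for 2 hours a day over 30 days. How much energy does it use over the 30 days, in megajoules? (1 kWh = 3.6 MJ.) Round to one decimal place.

324.0 MJ

Power = 12.5 A × 120 V = 1500 W = 1.5 kW
Runtime = 2 h/day × 30 days = 60 h
Energy = 1.5 kW × 60 h = 90 kWh
= 90 × 3.6 MJ = 324.0 MJ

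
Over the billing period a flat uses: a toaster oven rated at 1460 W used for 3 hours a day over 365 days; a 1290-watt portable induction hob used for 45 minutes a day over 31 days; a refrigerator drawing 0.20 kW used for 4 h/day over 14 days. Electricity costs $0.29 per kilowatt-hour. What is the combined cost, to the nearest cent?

toaster oven: Runtime = 3 h/day × 365 days = 1095 h
toaster oven: 1.46 kW × 1095 h = 1598.7 kWh
portable induction hob: Runtime = 45 min × 31 = 1395 min = 23.25 h
portable induction hob: 1.29 kW × 23.25 h = 29.9925 kWh
refrigerator: Runtime = 4 h/day × 14 days = 56 h
refrigerator: 0.2 kW × 56 h = 11.2 kWh
Total energy = 1639.8925 kWh
Cost = 1639.8925 × $0.29 = $475.57

$475.57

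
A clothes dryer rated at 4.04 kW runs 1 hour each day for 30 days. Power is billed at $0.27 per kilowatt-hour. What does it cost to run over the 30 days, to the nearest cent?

$32.72

Runtime = 1 h/day × 30 days = 30 h
Energy = 4.04 kW × 30 h = 121.2 kWh
Cost = 121.2 kWh × $0.27/kWh = $32.72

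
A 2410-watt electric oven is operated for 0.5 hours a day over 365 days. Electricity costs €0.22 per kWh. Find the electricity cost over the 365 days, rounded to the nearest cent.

€96.76

Runtime = 0.5 h/day × 365 days = 182.5 h
Energy = 2.41 kW × 182.5 h = 439.825 kWh
Cost = 439.825 kWh × €0.22/kWh = €96.76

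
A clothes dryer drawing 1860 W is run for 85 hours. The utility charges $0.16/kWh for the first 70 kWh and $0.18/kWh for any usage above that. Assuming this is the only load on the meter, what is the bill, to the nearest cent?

$27.06

Energy = 1.86 kW × 85 h = 158.1 kWh
Tier 1 (0–70 kWh): 70 × $0.16 = $11.2
Above 70 kWh: 88.1 × $0.18 = $15.858
Bill = $27.06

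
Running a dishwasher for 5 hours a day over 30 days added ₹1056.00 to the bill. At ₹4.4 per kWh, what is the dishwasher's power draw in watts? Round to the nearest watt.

1600 W

Energy = ₹1056.00 ÷ ₹4.4/kWh = 240 kWh
Runtime = 5 h/day × 30 days = 150 h
Power = 240 kWh ÷ 150 h = 1.6 kW = 1600 W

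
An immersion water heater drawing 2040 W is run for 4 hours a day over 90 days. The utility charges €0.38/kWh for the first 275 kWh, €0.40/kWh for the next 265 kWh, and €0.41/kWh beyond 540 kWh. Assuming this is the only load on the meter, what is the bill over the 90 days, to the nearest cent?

€290.20

Runtime = 4 h/day × 90 days = 360 h
Energy = 2.04 kW × 360 h = 734.4 kWh
Tier 1 (0–275 kWh): 275 × €0.38 = €104.5
Tier 2 (275–540 kWh): 265 × €0.40 = €106
Above 540 kWh: 194.4 × €0.41 = €79.704
Bill = €290.20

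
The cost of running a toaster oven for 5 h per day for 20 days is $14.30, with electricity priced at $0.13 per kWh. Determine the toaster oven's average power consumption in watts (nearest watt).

1100 W

Energy = $14.30 ÷ $0.13/kWh = 110 kWh
Runtime = 5 h/day × 20 days = 100 h
Power = 110 kWh ÷ 100 h = 1.1 kW = 1100 W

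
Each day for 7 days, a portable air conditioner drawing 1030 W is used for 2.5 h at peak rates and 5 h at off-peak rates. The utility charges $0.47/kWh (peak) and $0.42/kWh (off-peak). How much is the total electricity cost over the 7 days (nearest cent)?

$23.61

Peak energy = 1.03 kW × 2.5 h × 7 = 18.025 kWh
Off-peak energy = 1.03 kW × 5 h × 7 = 36.05 kWh
Cost = 18.025 × $0.47 + 36.05 × $0.42 = $8.47175 + $15.141 = $23.61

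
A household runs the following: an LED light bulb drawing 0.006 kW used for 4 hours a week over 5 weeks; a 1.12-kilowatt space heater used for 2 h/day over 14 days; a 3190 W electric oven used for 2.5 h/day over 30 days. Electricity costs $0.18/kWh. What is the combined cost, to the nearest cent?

LED light bulb: Runtime = 4 h/week × 5 weeks = 20 h
LED light bulb: 0.006 kW × 20 h = 0.12 kWh
space heater: Runtime = 2 h/day × 14 days = 28 h
space heater: 1.12 kW × 28 h = 31.36 kWh
electric oven: Runtime = 2.5 h/day × 30 days = 75 h
electric oven: 3.19 kW × 75 h = 239.25 kWh
Total energy = 270.73 kWh
Cost = 270.73 × $0.18 = $48.73

$48.73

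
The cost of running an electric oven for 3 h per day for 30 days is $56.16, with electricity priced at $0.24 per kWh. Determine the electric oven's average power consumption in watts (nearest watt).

Energy = $56.16 ÷ $0.24/kWh = 234 kWh
Runtime = 3 h/day × 30 days = 90 h
Power = 234 kWh ÷ 90 h = 2.6 kW = 2600 W

2600 W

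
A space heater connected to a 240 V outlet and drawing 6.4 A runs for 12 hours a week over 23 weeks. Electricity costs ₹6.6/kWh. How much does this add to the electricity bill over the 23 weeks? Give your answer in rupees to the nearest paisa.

Power = 6.4 A × 240 V = 1536 W = 1.536 kW
Runtime = 12 h/week × 23 weeks = 276 h
Energy = 1.536 kW × 276 h = 423.936 kWh
Cost = 423.936 kWh × ₹6.6/kWh = ₹2797.98

₹2797.98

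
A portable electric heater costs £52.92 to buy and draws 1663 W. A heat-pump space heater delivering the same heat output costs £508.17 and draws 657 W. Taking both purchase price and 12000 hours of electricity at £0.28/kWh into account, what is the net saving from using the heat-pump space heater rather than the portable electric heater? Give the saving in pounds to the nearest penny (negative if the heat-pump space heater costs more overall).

portable electric heater: £52.92 + (1663/1000) kW × 12000 h × £0.28 = £52.92 + £5587.68 = £5640.6
heat-pump space heater: £508.17 + (657/1000) kW × 12000 h × £0.28 = £508.17 + £2207.52 = £2715.69
Saving = £5640.6 − £2715.69 = £2924.91

£2924.91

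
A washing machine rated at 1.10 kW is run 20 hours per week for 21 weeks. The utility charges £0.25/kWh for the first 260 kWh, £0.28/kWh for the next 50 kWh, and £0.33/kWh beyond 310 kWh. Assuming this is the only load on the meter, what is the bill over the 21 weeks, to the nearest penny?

£129.16

Runtime = 20 h/week × 21 weeks = 420 h
Energy = 1.1 kW × 420 h = 462 kWh
Tier 1 (0–260 kWh): 260 × £0.25 = £65
Tier 2 (260–310 kWh): 50 × £0.28 = £14
Above 310 kWh: 152 × £0.33 = £50.16
Bill = £129.16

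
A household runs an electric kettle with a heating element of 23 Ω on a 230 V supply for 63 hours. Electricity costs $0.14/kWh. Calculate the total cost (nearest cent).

$20.29

Power = V²/R = 230²/23 = 2300 W = 2.3 kW
Energy = 2.3 kW × 63 h = 144.9 kWh
Cost = 144.9 kWh × $0.14/kWh = $20.29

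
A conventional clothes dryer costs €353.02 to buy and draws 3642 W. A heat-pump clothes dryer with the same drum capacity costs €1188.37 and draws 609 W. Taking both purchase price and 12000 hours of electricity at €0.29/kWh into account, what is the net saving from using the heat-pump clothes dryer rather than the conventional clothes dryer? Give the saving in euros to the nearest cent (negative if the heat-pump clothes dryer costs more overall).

€9719.49

conventional clothes dryer: €353.02 + (3642/1000) kW × 12000 h × €0.29 = €353.02 + €12674.16 = €13027.18
heat-pump clothes dryer: €1188.37 + (609/1000) kW × 12000 h × €0.29 = €1188.37 + €2119.32 = €3307.69
Saving = €13027.18 − €3307.69 = €9719.49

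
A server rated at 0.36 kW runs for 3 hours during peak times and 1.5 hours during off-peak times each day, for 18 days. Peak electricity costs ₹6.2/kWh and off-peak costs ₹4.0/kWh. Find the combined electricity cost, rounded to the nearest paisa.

Peak energy = 0.36 kW × 3 h × 18 = 19.44 kWh
Off-peak energy = 0.36 kW × 1.5 h × 18 = 9.72 kWh
Cost = 19.44 × ₹6.2 + 9.72 × ₹4.0 = ₹120.528 + ₹38.88 = ₹159.41

₹159.41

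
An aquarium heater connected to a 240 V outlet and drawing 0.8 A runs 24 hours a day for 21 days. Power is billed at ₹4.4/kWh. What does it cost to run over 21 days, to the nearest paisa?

₹425.78

Power = 0.8 A × 240 V = 192 W = 0.192 kW
Runtime = 24 h × 21 = 504 h
Energy = 0.192 kW × 504 h = 96.768 kWh
Cost = 96.768 kWh × ₹4.4/kWh = ₹425.78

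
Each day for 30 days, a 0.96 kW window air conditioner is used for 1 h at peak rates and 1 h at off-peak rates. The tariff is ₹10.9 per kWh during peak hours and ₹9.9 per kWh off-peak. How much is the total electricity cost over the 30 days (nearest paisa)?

₹599.04

Peak energy = 0.96 kW × 1 h × 30 = 28.8 kWh
Off-peak energy = 0.96 kW × 1 h × 30 = 28.8 kWh
Cost = 28.8 × ₹10.9 + 28.8 × ₹9.9 = ₹313.92 + ₹285.12 = ₹599.04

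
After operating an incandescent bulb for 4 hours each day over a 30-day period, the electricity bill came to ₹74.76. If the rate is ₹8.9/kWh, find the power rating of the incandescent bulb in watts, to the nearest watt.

Energy = ₹74.76 ÷ ₹8.9/kWh = 8.4 kWh
Runtime = 4 h/day × 30 days = 120 h
Power = 8.4 kWh ÷ 120 h = 0.07 kW = 70 W

70 W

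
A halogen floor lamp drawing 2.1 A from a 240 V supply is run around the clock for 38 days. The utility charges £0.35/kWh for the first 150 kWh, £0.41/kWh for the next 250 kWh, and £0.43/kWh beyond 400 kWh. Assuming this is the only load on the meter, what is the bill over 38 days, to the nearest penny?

Power = 2.1 A × 240 V = 504 W = 0.504 kW
Runtime = 24 h × 38 = 912 h
Energy = 0.504 kW × 912 h = 459.648 kWh
Tier 1 (0–150 kWh): 150 × £0.35 = £52.5
Tier 2 (150–400 kWh): 250 × £0.41 = £102.5
Above 400 kWh: 59.648 × £0.43 = £25.64864
Bill = £180.65

£180.65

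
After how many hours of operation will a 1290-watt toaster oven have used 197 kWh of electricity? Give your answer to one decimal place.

Hours = 197 kWh ÷ 1.29 kW = 152.7 h

152.7 h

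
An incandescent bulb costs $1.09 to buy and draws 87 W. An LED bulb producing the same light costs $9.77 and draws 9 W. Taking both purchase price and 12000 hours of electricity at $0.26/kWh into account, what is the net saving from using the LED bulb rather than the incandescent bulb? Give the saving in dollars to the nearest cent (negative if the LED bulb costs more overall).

incandescent bulb: $1.09 + (87/1000) kW × 12000 h × $0.26 = $1.09 + $271.44 = $272.53
LED bulb: $9.77 + (9/1000) kW × 12000 h × $0.26 = $9.77 + $28.08 = $37.85
Saving = $272.53 − $37.85 = $234.68

$234.68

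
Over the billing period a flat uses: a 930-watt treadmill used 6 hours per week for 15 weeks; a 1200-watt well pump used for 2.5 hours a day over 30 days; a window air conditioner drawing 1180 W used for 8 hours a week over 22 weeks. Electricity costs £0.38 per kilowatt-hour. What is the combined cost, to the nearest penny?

£144.92

treadmill: Runtime = 6 h/week × 15 weeks = 90 h
treadmill: 0.93 kW × 90 h = 83.7 kWh
well pump: Runtime = 2.5 h/day × 30 days = 75 h
well pump: 1.2 kW × 75 h = 90 kWh
window air conditioner: Runtime = 8 h/week × 22 weeks = 176 h
window air conditioner: 1.18 kW × 176 h = 207.68 kWh
Total energy = 381.38 kWh
Cost = 381.38 × £0.38 = £144.92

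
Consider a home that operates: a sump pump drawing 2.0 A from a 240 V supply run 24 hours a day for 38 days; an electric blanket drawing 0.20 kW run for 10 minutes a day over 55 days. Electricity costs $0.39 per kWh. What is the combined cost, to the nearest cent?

sump pump: Power = 2.0 A × 240 V = 480 W = 0.48 kW
sump pump: Runtime = 24 h × 38 = 912 h
sump pump: 0.48 kW × 912 h = 437.76 kWh
electric blanket: Runtime = 10 min × 55 = 550 min = 9.166666… h
electric blanket: 0.2 kW × 9.166666… h = 1.833333… kWh
Total energy = 439.593333… kWh
Cost = 439.593333… × $0.39 = $171.44

$171.44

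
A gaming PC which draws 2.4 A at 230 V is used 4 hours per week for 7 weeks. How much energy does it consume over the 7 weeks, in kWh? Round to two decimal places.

Power = 2.4 A × 230 V = 552 W = 0.552 kW
Runtime = 4 h/week × 7 weeks = 28 h
Energy = 0.552 kW × 28 h = 15.456 kWh ≈ 15.46 kWh

15.46 kWh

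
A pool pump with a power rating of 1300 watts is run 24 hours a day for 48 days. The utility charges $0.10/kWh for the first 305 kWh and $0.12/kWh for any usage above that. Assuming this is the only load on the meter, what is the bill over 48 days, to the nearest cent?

Runtime = 24 h × 48 = 1152 h
Energy = 1.3 kW × 1152 h = 1497.6 kWh
Tier 1 (0–305 kWh): 305 × $0.10 = $30.5
Above 305 kWh: 1192.6 × $0.12 = $143.112
Bill = $173.61

$173.61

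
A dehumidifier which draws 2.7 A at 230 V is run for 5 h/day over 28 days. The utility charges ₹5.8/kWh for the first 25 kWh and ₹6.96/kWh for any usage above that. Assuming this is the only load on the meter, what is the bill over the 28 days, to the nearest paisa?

Power = 2.7 A × 230 V = 621 W = 0.621 kW
Runtime = 5 h/day × 28 days = 140 h
Energy = 0.621 kW × 140 h = 86.94 kWh
Tier 1 (0–25 kWh): 25 × ₹5.8 = ₹145
Above 25 kWh: 61.94 × ₹6.96 = ₹431.1024
Bill = ₹576.10

₹576.10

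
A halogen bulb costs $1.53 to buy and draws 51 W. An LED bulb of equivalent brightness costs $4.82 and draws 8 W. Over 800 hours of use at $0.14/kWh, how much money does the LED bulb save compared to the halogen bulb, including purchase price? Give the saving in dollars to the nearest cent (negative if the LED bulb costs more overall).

halogen bulb: $1.53 + (51/1000) kW × 800 h × $0.14 = $1.53 + $5.712 = $7.242
LED bulb: $4.82 + (8/1000) kW × 800 h × $0.14 = $4.82 + $0.896 = $5.716
Saving = $7.242 − $5.716 = $1.526 → $1.53

$1.53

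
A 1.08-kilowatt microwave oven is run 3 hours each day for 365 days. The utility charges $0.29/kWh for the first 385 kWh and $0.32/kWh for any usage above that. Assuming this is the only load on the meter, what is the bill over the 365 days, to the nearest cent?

$366.88

Runtime = 3 h/day × 365 days = 1095 h
Energy = 1.08 kW × 1095 h = 1182.6 kWh
Tier 1 (0–385 kWh): 385 × $0.29 = $111.65
Above 385 kWh: 797.6 × $0.32 = $255.232
Bill = $366.88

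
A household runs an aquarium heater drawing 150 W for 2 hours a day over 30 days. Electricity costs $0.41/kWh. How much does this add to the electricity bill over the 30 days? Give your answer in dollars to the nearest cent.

$3.69

Runtime = 2 h/day × 30 days = 60 h
Energy = 0.15 kW × 60 h = 9 kWh
Cost = 9 kWh × $0.41/kWh = $3.69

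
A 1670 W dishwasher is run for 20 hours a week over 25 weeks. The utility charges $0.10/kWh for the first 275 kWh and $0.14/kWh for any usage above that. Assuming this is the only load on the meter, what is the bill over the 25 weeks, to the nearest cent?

$105.90

Runtime = 20 h/week × 25 weeks = 500 h
Energy = 1.67 kW × 500 h = 835 kWh
Tier 1 (0–275 kWh): 275 × $0.10 = $27.5
Above 275 kWh: 560 × $0.14 = $78.4
Bill = $105.90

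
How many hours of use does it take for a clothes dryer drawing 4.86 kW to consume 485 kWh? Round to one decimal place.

99.8 h

Hours = 485 kWh ÷ 4.86 kW = 99.8 h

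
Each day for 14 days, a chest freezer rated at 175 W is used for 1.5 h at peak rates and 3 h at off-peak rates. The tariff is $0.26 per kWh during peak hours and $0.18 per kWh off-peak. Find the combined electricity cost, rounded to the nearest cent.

Peak energy = 0.175 kW × 1.5 h × 14 = 3.675 kWh
Off-peak energy = 0.175 kW × 3 h × 14 = 7.35 kWh
Cost = 3.675 × $0.26 + 7.35 × $0.18 = $0.9555 + $1.323 = $2.28

$2.28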